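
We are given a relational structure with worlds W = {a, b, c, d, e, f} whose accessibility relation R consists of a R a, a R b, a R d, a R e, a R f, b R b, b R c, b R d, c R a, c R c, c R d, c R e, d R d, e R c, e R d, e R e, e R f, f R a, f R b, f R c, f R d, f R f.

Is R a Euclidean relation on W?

No

Euclidean: no — a R b and a R e, but not b R e.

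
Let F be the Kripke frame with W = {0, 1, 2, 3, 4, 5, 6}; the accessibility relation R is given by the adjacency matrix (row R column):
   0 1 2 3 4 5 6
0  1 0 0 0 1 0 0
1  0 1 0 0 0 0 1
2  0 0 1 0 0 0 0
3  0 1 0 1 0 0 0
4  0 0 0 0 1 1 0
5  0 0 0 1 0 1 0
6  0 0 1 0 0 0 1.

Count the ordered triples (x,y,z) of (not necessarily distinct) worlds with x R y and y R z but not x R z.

Enumerating: (0,4,5), (1,6,2), (3,1,6), (4,5,3), (5,3,1).

5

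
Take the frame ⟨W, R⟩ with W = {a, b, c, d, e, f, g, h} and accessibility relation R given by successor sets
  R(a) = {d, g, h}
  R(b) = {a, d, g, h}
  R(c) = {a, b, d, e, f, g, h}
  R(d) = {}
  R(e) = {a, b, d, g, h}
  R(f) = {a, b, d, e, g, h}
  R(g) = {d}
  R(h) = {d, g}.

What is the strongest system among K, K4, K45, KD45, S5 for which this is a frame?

Transitive (axiom 4): yes — every two-step R-path is closed by a direct edge.
Euclidean (axiom 5): no — a R d and a R g, but not d R g.
Serial (axiom D): no — d has no R-successor.
Reflexive (axiom T): no — a is not related to itself.
So F validates K, K4; K45 would additionally require R to be Euclidean. The strongest is K4.

K4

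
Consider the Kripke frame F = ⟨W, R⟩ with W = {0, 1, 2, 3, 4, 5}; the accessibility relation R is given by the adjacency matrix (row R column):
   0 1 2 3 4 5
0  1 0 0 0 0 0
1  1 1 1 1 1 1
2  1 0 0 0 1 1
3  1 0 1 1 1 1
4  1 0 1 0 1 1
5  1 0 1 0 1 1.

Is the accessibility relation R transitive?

Transitive: no — 2 R 4 and 4 R 2, but not 2 R 2.

No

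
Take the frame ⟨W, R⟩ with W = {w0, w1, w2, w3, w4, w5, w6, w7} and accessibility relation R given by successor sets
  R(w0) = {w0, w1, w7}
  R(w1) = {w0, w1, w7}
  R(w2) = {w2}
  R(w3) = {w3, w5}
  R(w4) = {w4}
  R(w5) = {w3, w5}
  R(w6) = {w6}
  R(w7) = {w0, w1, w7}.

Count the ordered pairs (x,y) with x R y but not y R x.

0

R is symmetric; there are no such tuples.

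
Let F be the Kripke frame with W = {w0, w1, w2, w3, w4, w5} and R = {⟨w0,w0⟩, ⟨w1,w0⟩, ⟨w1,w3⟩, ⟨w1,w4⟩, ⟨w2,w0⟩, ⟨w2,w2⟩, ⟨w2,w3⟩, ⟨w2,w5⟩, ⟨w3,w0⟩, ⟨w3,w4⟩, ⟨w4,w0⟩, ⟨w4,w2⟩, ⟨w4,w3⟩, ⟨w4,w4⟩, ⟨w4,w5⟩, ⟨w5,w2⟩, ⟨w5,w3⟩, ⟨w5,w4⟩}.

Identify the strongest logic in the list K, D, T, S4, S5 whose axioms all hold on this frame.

D

Serial (axiom D): yes — every world has a successor (e.g. w0 R w0).
Reflexive (axiom T): no — w1 is not related to itself.
Transitive (axiom 4): no — w1 R w4 and w4 R w2, but not w1 R w2.
Euclidean (axiom 5): no — w1 R w0 and w1 R w3, but not w0 R w3.
So F validates K, D; T would additionally require R to be reflexive. The strongest is D.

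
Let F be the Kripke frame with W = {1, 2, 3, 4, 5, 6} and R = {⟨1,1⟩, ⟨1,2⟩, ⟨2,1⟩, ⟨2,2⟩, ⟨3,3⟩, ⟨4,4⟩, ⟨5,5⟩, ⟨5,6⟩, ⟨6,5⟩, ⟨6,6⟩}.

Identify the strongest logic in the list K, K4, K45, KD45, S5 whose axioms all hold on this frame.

Transitive (axiom 4): yes — every two-step R-path is closed by a direct edge.
Euclidean (axiom 5): yes — any two successors of a common world are R-related.
Serial (axiom D): yes — every world has a successor (e.g. 1 R 1).
Reflexive (axiom T): yes — every world is R-related to itself.
So F validates K, K4, K45, KD45, S5. The strongest is S5.

S5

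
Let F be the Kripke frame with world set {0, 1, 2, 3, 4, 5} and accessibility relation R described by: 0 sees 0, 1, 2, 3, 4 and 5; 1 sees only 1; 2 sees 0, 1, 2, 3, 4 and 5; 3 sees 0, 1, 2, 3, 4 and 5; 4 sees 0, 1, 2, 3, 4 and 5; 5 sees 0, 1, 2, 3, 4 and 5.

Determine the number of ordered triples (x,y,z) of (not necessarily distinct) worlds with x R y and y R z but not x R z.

0

R is transitive; there are no such tuples.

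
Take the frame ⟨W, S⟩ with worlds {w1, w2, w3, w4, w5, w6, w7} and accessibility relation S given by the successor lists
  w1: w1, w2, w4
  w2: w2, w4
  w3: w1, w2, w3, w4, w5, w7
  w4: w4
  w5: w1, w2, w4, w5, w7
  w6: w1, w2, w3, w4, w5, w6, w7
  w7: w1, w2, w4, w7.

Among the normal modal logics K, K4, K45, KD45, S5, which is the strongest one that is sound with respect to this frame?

K4

Transitive (axiom 4): yes — every two-step S-path is closed by a direct edge.
Euclidean (axiom 5): no — w1 S w4 and w1 S w2, but not w4 S w2.
Serial (axiom D): yes — every world has a successor (e.g. w1 S w1).
Reflexive (axiom T): yes — every world is S-related to itself.
So F validates K, K4; K45 would additionally require S to be Euclidean. The strongest is K4.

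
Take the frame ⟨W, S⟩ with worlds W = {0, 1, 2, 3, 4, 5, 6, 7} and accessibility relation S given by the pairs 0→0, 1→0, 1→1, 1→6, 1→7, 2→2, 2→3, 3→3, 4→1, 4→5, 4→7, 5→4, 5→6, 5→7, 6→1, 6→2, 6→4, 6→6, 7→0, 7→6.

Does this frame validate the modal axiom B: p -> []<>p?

No

By correspondence theory, B is valid on a frame iff S is symmetric.
Symmetric: no — 1 S 0 but not 0 S 1.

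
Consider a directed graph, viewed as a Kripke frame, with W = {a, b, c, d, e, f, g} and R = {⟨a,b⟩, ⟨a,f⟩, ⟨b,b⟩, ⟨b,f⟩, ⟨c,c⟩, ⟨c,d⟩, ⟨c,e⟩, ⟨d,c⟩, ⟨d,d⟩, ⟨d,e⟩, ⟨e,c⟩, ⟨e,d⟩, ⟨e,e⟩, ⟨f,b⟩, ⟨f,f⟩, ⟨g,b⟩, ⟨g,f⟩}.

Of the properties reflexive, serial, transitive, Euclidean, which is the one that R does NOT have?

Reflexive: no — a is not related to itself.
Serial: yes — every world has a successor (e.g. a R b).
Transitive: yes — every two-step R-path is closed by a direct edge.
Euclidean: yes — any two successors of a common world are R-related.
Only reflexive fails.

reflexive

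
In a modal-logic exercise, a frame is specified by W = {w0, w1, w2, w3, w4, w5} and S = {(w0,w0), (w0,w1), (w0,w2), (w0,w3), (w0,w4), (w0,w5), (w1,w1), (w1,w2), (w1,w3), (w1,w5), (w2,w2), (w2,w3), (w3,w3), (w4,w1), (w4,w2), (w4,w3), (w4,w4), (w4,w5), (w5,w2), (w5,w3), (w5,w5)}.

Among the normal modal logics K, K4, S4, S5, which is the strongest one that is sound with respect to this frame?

S4

Transitive (axiom 4): yes — every two-step S-path is closed by a direct edge.
Reflexive (axiom T): yes — every world is S-related to itself.
Euclidean (axiom 5): no — w0 S w1 and w0 S w4, but not w1 S w4.
So F validates K, K4, S4; S5 would additionally require S to be Euclidean. The strongest is S4.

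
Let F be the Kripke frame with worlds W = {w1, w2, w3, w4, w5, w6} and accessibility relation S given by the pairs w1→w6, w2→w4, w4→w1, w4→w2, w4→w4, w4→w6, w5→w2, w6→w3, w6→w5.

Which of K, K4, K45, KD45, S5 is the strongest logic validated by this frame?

K

Transitive (axiom 4): no — w1 S w6 and w6 S w3, but not w1 S w3.
Euclidean (axiom 5): no — w4 S w1 and w4 S w2, but not w1 S w2.
Serial (axiom D): no — w3 has no S-successor.
Reflexive (axiom T): no — w1 is not related to itself.
So F validates K; K4 would additionally require S to be transitive. The strongest is K.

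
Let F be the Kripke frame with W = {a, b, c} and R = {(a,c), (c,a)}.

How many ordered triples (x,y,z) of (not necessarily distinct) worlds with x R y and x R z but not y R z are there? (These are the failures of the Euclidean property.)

Enumerating: (a,c,c), (c,a,a).

2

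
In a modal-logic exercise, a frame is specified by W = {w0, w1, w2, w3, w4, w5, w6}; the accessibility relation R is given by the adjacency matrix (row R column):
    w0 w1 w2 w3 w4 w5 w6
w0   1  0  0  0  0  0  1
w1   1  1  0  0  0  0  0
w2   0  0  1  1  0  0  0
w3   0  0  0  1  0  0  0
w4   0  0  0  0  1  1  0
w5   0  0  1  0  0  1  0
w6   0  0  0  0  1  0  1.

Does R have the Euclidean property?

Euclidean: no — w0 R w6 and w0 R w0, but not w6 R w0.

No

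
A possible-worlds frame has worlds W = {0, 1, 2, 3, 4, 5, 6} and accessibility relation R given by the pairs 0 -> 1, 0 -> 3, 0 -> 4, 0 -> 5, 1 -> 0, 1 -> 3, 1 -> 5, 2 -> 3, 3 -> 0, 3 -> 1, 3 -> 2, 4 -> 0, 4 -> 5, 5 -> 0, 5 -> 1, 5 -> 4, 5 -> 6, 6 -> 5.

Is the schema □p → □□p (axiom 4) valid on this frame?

No

The schema 4 characterises exactly the transitive frames.
Transitive: no — 0 R 3 and 3 R 2, but not 0 R 2.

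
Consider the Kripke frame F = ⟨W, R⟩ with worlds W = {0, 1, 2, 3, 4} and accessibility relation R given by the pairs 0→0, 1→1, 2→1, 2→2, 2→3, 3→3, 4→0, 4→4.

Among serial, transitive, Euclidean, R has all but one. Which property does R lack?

Serial: yes — every world has a successor (e.g. 0 R 0).
Transitive: yes — every two-step R-path is closed by a direct edge.
Euclidean: no — 2 R 1 and 2 R 3, but not 1 R 3.
Only Euclidean fails.

Euclidean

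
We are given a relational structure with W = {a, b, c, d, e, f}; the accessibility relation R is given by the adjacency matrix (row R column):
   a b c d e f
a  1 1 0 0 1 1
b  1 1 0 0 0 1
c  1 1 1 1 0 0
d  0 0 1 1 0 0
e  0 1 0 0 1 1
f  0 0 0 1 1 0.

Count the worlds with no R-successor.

0

R is serial; there are no such worlds.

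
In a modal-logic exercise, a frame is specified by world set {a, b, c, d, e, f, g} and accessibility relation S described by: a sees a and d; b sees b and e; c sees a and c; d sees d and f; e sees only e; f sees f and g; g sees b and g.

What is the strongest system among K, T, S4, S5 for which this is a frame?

Reflexive (axiom T): yes — every world is S-related to itself.
Transitive (axiom 4): no — a S d and d S f, but not a S f.
Euclidean (axiom 5): no — a S d and a S a, but not d S a.
So F validates K, T; S4 would additionally require S to be transitive. The strongest is T.

T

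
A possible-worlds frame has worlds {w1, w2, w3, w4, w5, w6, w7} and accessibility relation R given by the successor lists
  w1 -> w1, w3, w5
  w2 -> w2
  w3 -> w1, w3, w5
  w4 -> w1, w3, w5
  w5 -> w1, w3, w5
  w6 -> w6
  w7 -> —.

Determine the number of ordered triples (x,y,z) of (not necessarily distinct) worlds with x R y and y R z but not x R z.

0

R is transitive; there are no such tuples.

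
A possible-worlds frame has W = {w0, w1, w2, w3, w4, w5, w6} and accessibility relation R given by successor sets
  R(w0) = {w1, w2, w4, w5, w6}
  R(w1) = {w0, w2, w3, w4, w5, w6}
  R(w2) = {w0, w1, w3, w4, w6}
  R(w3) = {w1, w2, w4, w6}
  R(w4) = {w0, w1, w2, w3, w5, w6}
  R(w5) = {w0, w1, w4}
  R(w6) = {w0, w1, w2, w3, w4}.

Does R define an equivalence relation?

No

Reflexive: no — w0 is not related to itself.
Symmetric: yes — every pair in R has its reverse in R.
Transitive: no — w0 R w1 and w1 R w3, but not w0 R w3.
So R is not an equivalence relation.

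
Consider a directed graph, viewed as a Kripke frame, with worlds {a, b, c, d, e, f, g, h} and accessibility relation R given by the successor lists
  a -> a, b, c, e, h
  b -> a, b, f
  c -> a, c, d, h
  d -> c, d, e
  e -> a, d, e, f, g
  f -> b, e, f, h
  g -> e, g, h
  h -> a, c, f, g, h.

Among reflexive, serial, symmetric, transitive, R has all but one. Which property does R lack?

Reflexive: yes — every world is R-related to itself.
Serial: yes — every world has a successor (e.g. a R a).
Symmetric: yes — every pair in R has its reverse in R.
Transitive: no — a R b and b R f, but not a R f.
Only transitive fails.

transitive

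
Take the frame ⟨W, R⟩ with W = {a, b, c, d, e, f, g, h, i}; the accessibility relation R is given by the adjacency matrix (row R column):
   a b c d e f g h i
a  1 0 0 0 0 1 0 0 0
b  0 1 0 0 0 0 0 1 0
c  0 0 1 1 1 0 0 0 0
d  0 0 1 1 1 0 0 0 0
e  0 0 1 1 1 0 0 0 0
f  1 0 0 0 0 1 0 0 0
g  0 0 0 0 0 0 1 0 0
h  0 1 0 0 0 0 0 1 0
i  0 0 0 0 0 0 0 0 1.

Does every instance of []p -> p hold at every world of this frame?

Yes

By correspondence theory, T is valid on a frame iff R is reflexive.
Reflexive: yes — every world is R-related to itself.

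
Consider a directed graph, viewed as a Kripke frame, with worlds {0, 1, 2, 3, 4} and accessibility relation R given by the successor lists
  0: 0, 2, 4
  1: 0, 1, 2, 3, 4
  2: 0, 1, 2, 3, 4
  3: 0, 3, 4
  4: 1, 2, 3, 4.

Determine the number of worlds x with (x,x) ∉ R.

R is reflexive; there are no such worlds.

0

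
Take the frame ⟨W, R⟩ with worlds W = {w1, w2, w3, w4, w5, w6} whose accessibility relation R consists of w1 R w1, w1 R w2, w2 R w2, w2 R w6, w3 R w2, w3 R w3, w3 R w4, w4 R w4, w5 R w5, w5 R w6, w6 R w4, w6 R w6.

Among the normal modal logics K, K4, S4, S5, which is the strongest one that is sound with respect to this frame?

K

Transitive (axiom 4): no — w1 R w2 and w2 R w6, but not w1 R w6.
Reflexive (axiom T): yes — every world is R-related to itself.
Euclidean (axiom 5): no — w3 R w2 and w3 R w4, but not w2 R w4.
So F validates K; K4 would additionally require R to be transitive. The strongest is K.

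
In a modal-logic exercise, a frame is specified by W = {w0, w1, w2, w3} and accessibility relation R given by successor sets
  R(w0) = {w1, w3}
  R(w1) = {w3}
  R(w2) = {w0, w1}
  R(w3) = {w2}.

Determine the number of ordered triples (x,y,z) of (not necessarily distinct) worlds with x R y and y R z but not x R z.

6

Enumerating: (w0,w3,w2), (w1,w3,w2), (w2,w0,w3), (w2,w1,w3), (w3,w2,w0), (w3,w2,w1).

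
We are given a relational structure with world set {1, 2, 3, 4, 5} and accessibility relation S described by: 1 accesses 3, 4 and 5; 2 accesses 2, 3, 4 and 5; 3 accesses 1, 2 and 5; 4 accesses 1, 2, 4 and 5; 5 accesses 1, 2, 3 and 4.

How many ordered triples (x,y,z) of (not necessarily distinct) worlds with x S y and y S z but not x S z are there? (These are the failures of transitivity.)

Enumerating: (1,3,1), (1,3,2), (1,4,1), (1,4,2), (1,5,1), (1,5,2), (2,3,1), (2,4,1), (2,5,1), (3,1,3), (3,1,4), (3,2,3), … and 10 more.
Total: 22.

22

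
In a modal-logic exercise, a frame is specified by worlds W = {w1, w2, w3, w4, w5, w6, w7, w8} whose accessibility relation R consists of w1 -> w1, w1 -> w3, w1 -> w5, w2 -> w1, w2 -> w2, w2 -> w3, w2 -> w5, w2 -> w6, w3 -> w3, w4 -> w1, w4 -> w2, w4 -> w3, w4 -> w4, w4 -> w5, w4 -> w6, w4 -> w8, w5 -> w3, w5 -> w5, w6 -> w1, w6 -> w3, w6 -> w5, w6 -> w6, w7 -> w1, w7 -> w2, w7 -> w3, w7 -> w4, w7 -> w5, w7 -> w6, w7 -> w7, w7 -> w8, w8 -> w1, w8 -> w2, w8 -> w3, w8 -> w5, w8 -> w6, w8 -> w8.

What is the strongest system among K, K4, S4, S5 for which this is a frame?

S4

Transitive (axiom 4): yes — every two-step R-path is closed by a direct edge.
Reflexive (axiom T): yes — every world is R-related to itself.
Euclidean (axiom 5): no — w1 R w3 and w1 R w5, but not w3 R w5.
So F validates K, K4, S4; S5 would additionally require R to be Euclidean. The strongest is S4.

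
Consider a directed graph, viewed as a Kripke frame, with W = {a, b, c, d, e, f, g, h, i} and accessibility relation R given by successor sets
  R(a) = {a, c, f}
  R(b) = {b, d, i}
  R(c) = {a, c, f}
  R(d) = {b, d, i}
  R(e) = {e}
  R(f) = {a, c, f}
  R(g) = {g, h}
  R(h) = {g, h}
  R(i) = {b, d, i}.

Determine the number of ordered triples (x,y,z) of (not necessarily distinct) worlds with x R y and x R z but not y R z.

0

R is Euclidean; there are no such tuples.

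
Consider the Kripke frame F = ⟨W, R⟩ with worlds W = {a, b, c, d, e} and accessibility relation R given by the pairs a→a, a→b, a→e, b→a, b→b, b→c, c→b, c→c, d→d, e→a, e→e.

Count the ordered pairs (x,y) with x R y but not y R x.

0

R is symmetric; there are no such tuples.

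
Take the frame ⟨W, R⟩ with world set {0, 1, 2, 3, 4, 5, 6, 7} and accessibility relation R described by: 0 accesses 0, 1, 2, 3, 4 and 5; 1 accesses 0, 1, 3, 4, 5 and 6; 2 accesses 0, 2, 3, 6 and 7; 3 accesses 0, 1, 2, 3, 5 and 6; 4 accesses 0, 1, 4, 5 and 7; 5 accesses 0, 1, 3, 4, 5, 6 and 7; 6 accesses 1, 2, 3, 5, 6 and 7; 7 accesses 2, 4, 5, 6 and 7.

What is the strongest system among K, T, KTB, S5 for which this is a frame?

Reflexive (axiom T): yes — every world is R-related to itself.
Symmetric (axiom B): yes — every pair in R has its reverse in R.
Euclidean (axiom 5): no — 0 R 1 and 0 R 2, but not 1 R 2.
So F validates K, T, KTB; S5 would additionally require R to be Euclidean. The strongest is KTB.

KTB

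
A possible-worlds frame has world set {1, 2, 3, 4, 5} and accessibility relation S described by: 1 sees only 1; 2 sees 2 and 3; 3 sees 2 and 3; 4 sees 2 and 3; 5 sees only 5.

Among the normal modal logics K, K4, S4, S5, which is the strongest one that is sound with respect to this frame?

K4

Transitive (axiom 4): yes — every two-step S-path is closed by a direct edge.
Reflexive (axiom T): no — 4 is not related to itself.
Euclidean (axiom 5): yes — any two successors of a common world are S-related.
So F validates K, K4; S4 would additionally require S to be reflexive. The strongest is K4.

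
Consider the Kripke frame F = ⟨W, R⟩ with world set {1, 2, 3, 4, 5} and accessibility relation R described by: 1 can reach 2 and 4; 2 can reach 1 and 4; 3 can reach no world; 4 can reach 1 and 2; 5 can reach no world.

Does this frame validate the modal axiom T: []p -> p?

No

The schema T characterises exactly the reflexive frames.
Reflexive: no — 1 is not related to itself.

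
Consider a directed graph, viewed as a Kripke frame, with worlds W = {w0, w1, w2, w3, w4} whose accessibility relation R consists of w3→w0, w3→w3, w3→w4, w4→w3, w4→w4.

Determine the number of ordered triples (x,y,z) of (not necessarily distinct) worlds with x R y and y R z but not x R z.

Enumerating: (w4,w3,w0).

1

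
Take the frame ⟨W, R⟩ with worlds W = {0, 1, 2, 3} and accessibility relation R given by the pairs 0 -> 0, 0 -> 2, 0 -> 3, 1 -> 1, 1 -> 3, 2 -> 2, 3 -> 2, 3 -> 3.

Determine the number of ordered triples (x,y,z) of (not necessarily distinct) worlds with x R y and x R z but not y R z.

Enumerating: (0,2,0), (0,2,3), (0,3,0), (1,3,1), (3,2,3).

5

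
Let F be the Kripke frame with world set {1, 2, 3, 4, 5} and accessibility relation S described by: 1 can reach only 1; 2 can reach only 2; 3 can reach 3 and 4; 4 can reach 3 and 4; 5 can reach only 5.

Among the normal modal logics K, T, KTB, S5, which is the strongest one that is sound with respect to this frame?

Reflexive (axiom T): yes — every world is S-related to itself.
Symmetric (axiom B): yes — every pair in S has its reverse in S.
Euclidean (axiom 5): yes — any two successors of a common world are S-related.
So F validates K, T, KTB, S5. The strongest is S5.

S5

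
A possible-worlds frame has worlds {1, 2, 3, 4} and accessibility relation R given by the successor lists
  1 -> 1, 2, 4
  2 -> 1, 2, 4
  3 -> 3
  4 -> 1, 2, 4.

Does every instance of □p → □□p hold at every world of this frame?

The schema 4 characterises exactly the transitive frames.
Transitive: yes — every two-step R-path is closed by a direct edge.

Yes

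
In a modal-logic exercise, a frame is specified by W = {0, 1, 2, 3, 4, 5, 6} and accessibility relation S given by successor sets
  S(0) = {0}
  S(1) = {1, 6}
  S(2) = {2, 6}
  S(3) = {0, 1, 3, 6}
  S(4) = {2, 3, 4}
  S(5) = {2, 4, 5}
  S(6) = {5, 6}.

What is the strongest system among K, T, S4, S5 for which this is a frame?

Reflexive (axiom T): yes — every world is S-related to itself.
Transitive (axiom 4): no — 1 S 6 and 6 S 5, but not 1 S 5.
Euclidean (axiom 5): no — 3 S 0 and 3 S 1, but not 0 S 1.
So F validates K, T; S4 would additionally require S to be transitive. The strongest is T.

T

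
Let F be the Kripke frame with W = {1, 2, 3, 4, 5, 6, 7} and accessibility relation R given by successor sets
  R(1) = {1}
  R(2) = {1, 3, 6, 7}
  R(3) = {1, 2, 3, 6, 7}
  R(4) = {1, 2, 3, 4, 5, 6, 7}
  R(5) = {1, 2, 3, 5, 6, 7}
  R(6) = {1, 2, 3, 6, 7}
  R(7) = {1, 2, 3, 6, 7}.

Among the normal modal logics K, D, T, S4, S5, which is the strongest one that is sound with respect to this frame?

D

Serial (axiom D): yes — every world has a successor (e.g. 1 R 1).
Reflexive (axiom T): no — 2 is not related to itself.
Transitive (axiom 4): no — 2 R 3 and 3 R 2, but not 2 R 2.
Euclidean (axiom 5): no — 2 R 1 and 2 R 3, but not 1 R 3.
So F validates K, D; T would additionally require R to be reflexive. The strongest is D.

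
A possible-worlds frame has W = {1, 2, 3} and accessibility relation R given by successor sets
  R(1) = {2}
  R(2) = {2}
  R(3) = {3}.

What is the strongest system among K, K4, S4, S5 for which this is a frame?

K4

Transitive (axiom 4): yes — every two-step R-path is closed by a direct edge.
Reflexive (axiom T): no — 1 is not related to itself.
Euclidean (axiom 5): yes — any two successors of a common world are R-related.
So F validates K, K4; S4 would additionally require R to be reflexive. The strongest is K4.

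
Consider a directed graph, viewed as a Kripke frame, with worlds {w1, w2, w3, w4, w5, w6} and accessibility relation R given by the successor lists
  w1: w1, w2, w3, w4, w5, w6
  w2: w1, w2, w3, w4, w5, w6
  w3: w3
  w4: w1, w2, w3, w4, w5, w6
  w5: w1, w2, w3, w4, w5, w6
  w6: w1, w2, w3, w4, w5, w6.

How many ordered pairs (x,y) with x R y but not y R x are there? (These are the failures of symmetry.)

Enumerating: (w1,w3), (w2,w3), (w4,w3), (w5,w3), (w6,w3).

5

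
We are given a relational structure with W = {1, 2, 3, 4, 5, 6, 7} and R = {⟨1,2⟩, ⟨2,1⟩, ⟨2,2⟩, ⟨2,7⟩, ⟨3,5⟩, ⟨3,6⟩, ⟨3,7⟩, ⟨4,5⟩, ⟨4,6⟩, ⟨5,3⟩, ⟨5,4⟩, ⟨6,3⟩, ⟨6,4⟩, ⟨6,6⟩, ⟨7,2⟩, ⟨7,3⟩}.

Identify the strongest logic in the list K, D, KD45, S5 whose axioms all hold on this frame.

Serial (axiom D): yes — every world has a successor (e.g. 1 R 2).
Transitive (axiom 4): no — 1 R 2 and 2 R 7, but not 1 R 7.
Euclidean (axiom 5): no — 2 R 1 and 2 R 7, but not 1 R 7.
Reflexive (axiom T): no — 1 is not related to itself.
So F validates K, D; KD45 would additionally require R to be Euclidean and transitive. The strongest is D.

D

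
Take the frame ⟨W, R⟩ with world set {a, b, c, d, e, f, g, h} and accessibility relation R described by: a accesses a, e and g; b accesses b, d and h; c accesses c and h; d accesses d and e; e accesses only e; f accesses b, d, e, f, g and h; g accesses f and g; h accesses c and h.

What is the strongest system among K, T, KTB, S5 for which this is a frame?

Reflexive (axiom T): yes — every world is R-related to itself.
Symmetric (axiom B): no — a R e but not e R a.
Euclidean (axiom 5): no — a R e and a R g, but not e R g.
So F validates K, T; KTB would additionally require R to be symmetric. The strongest is T.

T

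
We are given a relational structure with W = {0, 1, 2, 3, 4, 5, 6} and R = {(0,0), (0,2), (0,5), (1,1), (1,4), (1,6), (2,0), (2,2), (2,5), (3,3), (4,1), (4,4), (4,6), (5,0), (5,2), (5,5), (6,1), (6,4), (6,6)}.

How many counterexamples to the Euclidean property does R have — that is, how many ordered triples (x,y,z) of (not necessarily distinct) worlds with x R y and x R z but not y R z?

0

R is Euclidean; there are no such tuples.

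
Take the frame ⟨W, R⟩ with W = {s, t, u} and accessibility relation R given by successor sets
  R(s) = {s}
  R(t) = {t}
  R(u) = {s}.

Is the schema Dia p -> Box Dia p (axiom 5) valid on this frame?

Yes

Axiom 5 corresponds to the accessibility relation being Euclidean.
Euclidean: yes — any two successors of a common world are R-related.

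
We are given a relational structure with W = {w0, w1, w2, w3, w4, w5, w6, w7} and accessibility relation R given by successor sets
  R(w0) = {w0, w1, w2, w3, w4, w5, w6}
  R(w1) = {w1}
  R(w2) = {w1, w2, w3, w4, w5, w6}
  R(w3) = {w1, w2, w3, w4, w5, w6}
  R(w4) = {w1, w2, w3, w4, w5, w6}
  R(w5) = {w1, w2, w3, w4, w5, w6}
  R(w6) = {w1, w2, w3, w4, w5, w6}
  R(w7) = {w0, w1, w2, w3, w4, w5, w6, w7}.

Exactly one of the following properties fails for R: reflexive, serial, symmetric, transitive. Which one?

Reflexive: yes — every world is R-related to itself.
Serial: yes — every world has a successor (e.g. w0 R w0).
Symmetric: no — w0 R w1 but not w1 R w0.
Transitive: yes — every two-step R-path is closed by a direct edge.
Only symmetric fails.

symmetric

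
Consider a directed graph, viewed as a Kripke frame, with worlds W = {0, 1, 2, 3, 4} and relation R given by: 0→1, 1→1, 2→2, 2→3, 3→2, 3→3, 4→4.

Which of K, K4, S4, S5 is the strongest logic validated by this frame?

K4

Transitive (axiom 4): yes — every two-step R-path is closed by a direct edge.
Reflexive (axiom T): no — 0 is not related to itself.
Euclidean (axiom 5): yes — any two successors of a common world are R-related.
So F validates K, K4; S4 would additionally require R to be reflexive. The strongest is K4.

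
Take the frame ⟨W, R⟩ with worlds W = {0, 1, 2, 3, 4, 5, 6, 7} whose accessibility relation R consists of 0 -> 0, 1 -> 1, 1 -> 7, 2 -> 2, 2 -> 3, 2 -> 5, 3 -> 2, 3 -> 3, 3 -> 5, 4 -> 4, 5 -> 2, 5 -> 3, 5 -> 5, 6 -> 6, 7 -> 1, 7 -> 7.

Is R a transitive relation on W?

Yes

Transitive: yes — every two-step R-path is closed by a direct edge.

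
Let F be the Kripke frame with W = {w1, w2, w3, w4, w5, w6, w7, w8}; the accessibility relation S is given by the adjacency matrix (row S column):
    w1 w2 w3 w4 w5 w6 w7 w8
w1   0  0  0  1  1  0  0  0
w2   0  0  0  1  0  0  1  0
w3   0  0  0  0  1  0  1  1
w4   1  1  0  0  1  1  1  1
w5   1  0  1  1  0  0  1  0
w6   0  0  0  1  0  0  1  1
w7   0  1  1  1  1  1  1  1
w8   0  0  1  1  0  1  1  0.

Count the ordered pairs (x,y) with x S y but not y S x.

0

S is symmetric; there are no such tuples.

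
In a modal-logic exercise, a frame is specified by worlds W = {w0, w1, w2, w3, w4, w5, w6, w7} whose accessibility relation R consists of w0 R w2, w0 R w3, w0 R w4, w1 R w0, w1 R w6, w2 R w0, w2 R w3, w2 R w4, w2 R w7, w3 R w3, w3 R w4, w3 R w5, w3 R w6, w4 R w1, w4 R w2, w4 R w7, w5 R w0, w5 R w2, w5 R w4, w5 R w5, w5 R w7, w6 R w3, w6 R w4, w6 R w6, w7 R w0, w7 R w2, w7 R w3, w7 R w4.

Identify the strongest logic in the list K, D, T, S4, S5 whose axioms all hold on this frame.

Serial (axiom D): yes — every world has a successor (e.g. w0 R w2).
Reflexive (axiom T): no — w0 is not related to itself.
Transitive (axiom 4): no — w0 R w2 and w2 R w7, but not w0 R w7.
Euclidean (axiom 5): no — w0 R w3 and w0 R w2, but not w3 R w2.
So F validates K, D; T would additionally require R to be reflexive. The strongest is D.

D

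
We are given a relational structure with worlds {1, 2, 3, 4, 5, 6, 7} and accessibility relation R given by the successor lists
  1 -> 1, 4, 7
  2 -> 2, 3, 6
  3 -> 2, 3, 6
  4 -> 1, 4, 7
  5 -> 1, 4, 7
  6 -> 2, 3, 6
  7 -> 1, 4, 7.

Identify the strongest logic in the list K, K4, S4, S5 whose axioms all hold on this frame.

Transitive (axiom 4): yes — every two-step R-path is closed by a direct edge.
Reflexive (axiom T): no — 5 is not related to itself.
Euclidean (axiom 5): yes — any two successors of a common world are R-related.
So F validates K, K4; S4 would additionally require R to be reflexive. The strongest is K4.

K4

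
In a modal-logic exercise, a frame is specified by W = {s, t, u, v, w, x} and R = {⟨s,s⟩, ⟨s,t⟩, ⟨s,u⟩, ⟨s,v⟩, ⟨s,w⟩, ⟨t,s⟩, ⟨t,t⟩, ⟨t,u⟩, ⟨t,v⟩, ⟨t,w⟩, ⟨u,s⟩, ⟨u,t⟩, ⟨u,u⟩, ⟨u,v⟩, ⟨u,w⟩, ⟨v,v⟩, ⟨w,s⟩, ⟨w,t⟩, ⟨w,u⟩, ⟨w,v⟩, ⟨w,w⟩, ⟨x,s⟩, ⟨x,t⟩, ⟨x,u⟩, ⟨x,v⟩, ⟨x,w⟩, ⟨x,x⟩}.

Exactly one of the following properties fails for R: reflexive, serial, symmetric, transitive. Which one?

Reflexive: yes — every world is R-related to itself.
Serial: yes — every world has a successor (e.g. s R s).
Symmetric: no — s R v but not v R s.
Transitive: yes — every two-step R-path is closed by a direct edge.
Only symmetric fails.

symmetric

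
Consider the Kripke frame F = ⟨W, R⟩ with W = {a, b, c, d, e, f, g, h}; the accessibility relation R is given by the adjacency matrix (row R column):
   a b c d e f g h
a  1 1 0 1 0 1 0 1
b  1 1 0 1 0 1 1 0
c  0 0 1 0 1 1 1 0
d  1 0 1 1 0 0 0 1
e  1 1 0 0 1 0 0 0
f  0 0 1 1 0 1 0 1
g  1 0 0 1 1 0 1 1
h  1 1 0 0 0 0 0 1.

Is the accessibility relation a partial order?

No

Reflexive: yes — every world is R-related to itself.
Transitive: no — a R b and b R g, but not a R g.
Antisymmetric: no — a R b and b R a with a ≠ b.
So R is not a partial order.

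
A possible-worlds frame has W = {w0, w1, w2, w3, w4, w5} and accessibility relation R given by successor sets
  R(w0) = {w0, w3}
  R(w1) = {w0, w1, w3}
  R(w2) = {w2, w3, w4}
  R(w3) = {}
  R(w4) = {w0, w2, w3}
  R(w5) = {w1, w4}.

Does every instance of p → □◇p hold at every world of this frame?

The schema B characterises exactly the symmetric frames.
Symmetric: no — w0 R w3 but not w3 R w0.

No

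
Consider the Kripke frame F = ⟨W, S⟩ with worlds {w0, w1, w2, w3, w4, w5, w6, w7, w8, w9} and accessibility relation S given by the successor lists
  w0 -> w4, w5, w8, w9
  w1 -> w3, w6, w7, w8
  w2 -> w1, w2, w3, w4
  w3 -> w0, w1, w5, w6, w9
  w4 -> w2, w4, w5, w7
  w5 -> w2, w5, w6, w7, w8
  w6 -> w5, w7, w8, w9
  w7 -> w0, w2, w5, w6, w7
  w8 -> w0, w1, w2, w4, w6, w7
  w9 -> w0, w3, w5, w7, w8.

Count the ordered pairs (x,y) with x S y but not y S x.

22

Enumerating: (w0,w4), (w0,w5), (w1,w6), (w1,w7), (w2,w1), (w2,w3), (w3,w0), (w3,w5), (w3,w6), (w4,w5), (w4,w7), (w5,w2), … and 10 more.
Total: 22.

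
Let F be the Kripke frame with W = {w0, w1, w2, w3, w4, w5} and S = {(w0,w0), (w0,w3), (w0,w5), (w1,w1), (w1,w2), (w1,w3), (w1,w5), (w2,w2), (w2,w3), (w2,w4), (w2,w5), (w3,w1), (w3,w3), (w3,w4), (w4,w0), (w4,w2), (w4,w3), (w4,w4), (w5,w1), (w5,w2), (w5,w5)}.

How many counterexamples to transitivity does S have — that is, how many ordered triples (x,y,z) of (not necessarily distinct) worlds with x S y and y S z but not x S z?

Enumerating: (w0,w3,w1), (w0,w3,w4), (w0,w5,w1), (w0,w5,w2), (w1,w2,w4), (w1,w3,w4), (w2,w3,w1), (w2,w4,w0), (w2,w5,w1), (w3,w1,w2), (w3,w1,w5), (w3,w4,w0), … and 7 more.
Total: 19.

19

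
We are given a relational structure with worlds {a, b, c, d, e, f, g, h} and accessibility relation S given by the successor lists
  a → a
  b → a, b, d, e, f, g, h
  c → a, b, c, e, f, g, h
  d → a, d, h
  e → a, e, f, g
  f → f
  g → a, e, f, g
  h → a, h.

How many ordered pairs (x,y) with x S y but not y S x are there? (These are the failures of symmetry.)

19

Enumerating: (b,a), (b,d), (b,e), (b,f), (b,g), (b,h), (c,a), (c,b), (c,e), (c,f), (c,g), (c,h), … and 7 more.
Total: 19.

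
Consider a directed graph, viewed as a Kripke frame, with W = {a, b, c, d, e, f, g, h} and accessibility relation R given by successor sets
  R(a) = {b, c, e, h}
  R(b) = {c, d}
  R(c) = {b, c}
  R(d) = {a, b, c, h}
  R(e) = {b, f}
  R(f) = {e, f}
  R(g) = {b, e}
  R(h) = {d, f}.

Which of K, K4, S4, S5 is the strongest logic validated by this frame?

Transitive (axiom 4): no — a R b and b R d, but not a R d.
Reflexive (axiom T): no — a is not related to itself.
Euclidean (axiom 5): no — a R b and a R e, but not b R e.
So F validates K; K4 would additionally require R to be transitive. The strongest is K.

K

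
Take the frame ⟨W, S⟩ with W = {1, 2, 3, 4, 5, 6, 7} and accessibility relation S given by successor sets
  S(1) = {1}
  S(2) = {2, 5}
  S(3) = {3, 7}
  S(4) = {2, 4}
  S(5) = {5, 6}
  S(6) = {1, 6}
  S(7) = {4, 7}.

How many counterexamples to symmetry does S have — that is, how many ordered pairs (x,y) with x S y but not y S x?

Enumerating: (2,5), (3,7), (4,2), (5,6), (6,1), (7,4).

6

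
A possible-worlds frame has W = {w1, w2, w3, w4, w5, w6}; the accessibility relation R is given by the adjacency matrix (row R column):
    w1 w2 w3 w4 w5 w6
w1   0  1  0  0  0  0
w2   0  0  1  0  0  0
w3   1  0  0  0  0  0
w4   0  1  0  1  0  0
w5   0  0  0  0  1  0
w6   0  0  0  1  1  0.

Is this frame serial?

Yes

Serial: yes — every world has a successor (e.g. w1 R w2).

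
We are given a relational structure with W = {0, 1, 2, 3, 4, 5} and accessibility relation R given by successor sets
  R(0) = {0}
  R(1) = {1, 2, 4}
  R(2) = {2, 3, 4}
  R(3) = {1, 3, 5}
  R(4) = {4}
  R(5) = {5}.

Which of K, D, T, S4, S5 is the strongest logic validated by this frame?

T

Serial (axiom D): yes — every world has a successor (e.g. 0 R 0).
Reflexive (axiom T): yes — every world is R-related to itself.
Transitive (axiom 4): no — 1 R 2 and 2 R 3, but not 1 R 3.
Euclidean (axiom 5): no — 1 R 4 and 1 R 2, but not 4 R 2.
So F validates K, D, T; S4 would additionally require R to be transitive. The strongest is T.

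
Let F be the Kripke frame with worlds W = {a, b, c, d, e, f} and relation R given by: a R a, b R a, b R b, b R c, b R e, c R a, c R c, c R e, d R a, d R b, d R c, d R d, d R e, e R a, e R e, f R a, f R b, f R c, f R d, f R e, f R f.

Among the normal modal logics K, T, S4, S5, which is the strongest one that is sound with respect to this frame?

S4

Reflexive (axiom T): yes — every world is R-related to itself.
Transitive (axiom 4): yes — every two-step R-path is closed by a direct edge.
Euclidean (axiom 5): no — b R a and b R c, but not a R c.
So F validates K, T, S4; S5 would additionally require R to be Euclidean. The strongest is S4.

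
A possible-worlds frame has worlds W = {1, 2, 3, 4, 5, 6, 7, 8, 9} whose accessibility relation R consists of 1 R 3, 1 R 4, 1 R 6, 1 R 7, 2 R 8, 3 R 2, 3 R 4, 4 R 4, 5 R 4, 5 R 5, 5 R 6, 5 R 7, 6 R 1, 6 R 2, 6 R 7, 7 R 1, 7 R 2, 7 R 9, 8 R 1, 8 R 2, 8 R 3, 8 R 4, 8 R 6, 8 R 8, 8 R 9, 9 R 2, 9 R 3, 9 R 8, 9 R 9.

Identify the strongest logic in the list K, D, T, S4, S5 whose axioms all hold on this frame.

D

Serial (axiom D): yes — every world has a successor (e.g. 1 R 3).
Reflexive (axiom T): no — 1 is not related to itself.
Transitive (axiom 4): no — 1 R 3 and 3 R 2, but not 1 R 2.
Euclidean (axiom 5): no — 1 R 3 and 1 R 6, but not 3 R 6.
So F validates K, D; T would additionally require R to be reflexive. The strongest is D.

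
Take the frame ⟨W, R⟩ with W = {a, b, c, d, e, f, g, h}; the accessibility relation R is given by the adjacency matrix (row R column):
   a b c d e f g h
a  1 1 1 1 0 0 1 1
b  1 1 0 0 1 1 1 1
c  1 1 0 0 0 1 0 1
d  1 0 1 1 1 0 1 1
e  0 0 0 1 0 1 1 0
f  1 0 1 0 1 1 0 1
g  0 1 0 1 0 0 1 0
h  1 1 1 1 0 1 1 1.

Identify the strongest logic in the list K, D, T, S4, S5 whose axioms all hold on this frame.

Serial (axiom D): yes — every world has a successor (e.g. a R a).
Reflexive (axiom T): no — c is not related to itself.
Transitive (axiom 4): no — a R b and b R e, but not a R e.
Euclidean (axiom 5): no — a R b and a R c, but not b R c.
So F validates K, D; T would additionally require R to be reflexive. The strongest is D.

D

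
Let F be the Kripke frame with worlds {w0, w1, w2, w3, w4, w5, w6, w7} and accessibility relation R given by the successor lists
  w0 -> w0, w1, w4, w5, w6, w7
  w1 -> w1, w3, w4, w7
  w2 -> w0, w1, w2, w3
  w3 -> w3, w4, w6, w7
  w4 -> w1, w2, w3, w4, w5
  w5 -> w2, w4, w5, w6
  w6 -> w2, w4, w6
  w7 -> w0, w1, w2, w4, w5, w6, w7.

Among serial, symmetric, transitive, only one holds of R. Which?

Serial: yes — every world has a successor (e.g. w0 R w0).
Symmetric: no — w0 R w1 but not w1 R w0.
Transitive: no — w0 R w1 and w1 R w3, but not w0 R w3.
Only serial holds.

serial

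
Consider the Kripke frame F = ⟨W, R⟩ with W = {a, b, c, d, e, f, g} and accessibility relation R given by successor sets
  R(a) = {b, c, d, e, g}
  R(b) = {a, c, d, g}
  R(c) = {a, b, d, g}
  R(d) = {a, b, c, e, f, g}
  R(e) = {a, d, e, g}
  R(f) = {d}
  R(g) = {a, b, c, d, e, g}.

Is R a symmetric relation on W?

Symmetric: yes — every pair in R has its reverse in R.

Yes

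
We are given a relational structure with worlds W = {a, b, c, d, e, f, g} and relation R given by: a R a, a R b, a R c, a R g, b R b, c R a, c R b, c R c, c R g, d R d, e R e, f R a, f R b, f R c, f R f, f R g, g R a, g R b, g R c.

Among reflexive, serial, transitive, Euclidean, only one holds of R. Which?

serial

Reflexive: no — g is not related to itself.
Serial: yes — every world has a successor (e.g. a R a).
Transitive: no — g R a and a R g, but not g R g.
Euclidean: no — a R b and a R c, but not b R c.
Only serial holds.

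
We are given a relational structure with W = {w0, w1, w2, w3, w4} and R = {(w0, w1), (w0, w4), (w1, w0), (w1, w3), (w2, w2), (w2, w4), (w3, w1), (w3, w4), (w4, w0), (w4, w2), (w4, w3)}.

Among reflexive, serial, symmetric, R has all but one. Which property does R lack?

reflexive

Reflexive: no — w0 is not related to itself.
Serial: yes — every world has a successor (e.g. w0 R w1).
Symmetric: yes — every pair in R has its reverse in R.
Only reflexive fails.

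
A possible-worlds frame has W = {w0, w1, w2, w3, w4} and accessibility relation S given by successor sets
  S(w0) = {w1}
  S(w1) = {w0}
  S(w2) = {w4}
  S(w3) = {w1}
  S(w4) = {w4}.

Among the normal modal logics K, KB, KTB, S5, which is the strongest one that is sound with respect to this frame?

Symmetric (axiom B): no — w2 S w4 but not w4 S w2.
Reflexive (axiom T): no — w0 is not related to itself.
Euclidean (axiom 5): no — w0 S w1 and w0 S w1, but not w1 S w1.
So F validates K; KB would additionally require S to be symmetric. The strongest is K.

K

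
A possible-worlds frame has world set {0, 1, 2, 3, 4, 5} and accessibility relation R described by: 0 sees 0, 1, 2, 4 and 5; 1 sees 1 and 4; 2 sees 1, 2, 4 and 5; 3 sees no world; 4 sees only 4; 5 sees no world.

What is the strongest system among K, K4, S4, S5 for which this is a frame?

K4

Transitive (axiom 4): yes — every two-step R-path is closed by a direct edge.
Reflexive (axiom T): no — 3 is not related to itself.
Euclidean (axiom 5): no — 0 R 1 and 0 R 2, but not 1 R 2.
So F validates K, K4; S4 would additionally require R to be reflexive. The strongest is K4.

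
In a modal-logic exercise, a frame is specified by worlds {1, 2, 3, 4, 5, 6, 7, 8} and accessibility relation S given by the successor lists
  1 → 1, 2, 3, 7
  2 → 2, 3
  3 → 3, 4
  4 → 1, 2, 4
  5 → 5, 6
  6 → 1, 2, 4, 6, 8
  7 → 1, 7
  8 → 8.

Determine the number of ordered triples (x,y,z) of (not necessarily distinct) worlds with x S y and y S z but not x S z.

16

Enumerating: (1,3,4), (2,3,4), (3,4,1), (3,4,2), (4,1,3), (4,1,7), (4,2,3), (5,6,1), (5,6,2), (5,6,4), (5,6,8), (6,1,3), (6,1,7), (6,2,3), (7,1,2), (7,1,3).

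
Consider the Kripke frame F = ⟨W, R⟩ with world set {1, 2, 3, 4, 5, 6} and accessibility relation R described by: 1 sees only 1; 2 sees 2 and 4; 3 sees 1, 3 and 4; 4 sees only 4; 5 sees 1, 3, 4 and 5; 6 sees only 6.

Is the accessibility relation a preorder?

Reflexive: yes — every world is R-related to itself.
Transitive: yes — every two-step R-path is closed by a direct edge.
So R is a preorder.

Yes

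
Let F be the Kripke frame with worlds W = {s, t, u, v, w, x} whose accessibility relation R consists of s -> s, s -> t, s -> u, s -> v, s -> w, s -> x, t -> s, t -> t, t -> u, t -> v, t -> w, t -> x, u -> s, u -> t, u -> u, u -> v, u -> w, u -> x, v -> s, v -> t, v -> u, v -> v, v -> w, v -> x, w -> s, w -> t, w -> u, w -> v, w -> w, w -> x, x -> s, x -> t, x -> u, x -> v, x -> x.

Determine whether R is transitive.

Transitive: no — x R s and s R w, but not x R w.

No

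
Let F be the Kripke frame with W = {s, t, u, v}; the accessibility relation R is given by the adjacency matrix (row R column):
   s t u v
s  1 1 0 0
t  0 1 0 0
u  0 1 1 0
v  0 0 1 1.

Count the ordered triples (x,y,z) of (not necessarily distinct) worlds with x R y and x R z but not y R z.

3

Enumerating: (s,t,s), (u,t,u), (v,u,v).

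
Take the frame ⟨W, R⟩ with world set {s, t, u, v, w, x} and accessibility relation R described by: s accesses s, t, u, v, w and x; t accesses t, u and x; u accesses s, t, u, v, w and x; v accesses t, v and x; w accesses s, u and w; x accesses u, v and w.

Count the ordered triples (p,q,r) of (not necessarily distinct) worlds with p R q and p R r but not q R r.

Enumerating: (s,t,s), (s,t,v), (s,t,w), (s,v,s), (s,v,u), (s,v,w), (s,w,t), (s,w,v), (s,w,x), (s,x,s), (s,x,t), (s,x,x), … and 20 more.
Total: 32.

32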